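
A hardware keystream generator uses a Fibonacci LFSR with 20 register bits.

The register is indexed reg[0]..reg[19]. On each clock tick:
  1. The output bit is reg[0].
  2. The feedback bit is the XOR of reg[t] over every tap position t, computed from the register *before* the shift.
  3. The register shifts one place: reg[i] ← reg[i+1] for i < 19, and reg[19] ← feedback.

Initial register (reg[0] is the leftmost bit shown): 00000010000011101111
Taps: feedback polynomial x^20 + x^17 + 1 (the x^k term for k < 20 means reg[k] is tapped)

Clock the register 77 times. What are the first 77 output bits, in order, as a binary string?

step | reg (before) | out | fb
   0 | 00000010000011101111 | 0 | 1
   1 | 00000100000111011111 | 0 | 1
   2 | 00001000001110111111 | 0 | 1
   3 | 00010000011101111111 | 0 | 1
   4 | 00100000111011111111 | 0 | 1
   5 | 01000001110111111111 | 0 | 1
   6 | 10000011101111111111 | 1 | 0
   7 | 00000111011111111110 | 0 | 1
   8 | 00001110111111111101 | 0 | 1
   9 | 00011101111111111011 | 0 | 0
  10 | 00111011111111110110 | 0 | 1
  11 | 01110111111111101101 | 0 | 1
  12 | 11101111111111011011 | 1 | 1
  13 | 11011111111110110111 | 1 | 0
  14 | 10111111111101101110 | 1 | 0
  15 | 01111111111011011100 | 0 | 1
  16 | 11111111110110111001 | 1 | 1
  17 | 11111111101101110011 | 1 | 1
  18 | 11111111011011100111 | 1 | 0
  19 | 11111110110111001110 | 1 | 0
  20 | 11111101101110011100 | 1 | 0
  21 | 11111011011100111000 | 1 | 1
  22 | 11110110111001110001 | 1 | 1
  23 | 11101101110011100011 | 1 | 1
  24 | 11011011100111000111 | 1 | 0
  25 | 10110111001110001110 | 1 | 0
  26 | 01101110011100011100 | 0 | 1
  27 | 11011100111000111001 | 1 | 1
  28 | 10111001110001110011 | 1 | 1
  29 | 01110011100011100111 | 0 | 1
  30 | 11100111000111001111 | 1 | 0
  31 | 11001110001110011110 | 1 | 0
  32 | 10011100011100111100 | 1 | 0
  33 | 00111000111001111000 | 0 | 0
  34 | 01110001110011110000 | 0 | 0
  35 | 11100011100111100000 | 1 | 1
  36 | 11000111001111000001 | 1 | 1
  37 | 10001110011110000011 | 1 | 1
  38 | 00011100111100000111 | 0 | 1
  39 | 00111001111000001111 | 0 | 1
  40 | 01110011110000011111 | 0 | 1
  41 | 11100111100000111111 | 1 | 0
  42 | 11001111000001111110 | 1 | 0
  43 | 10011110000011111100 | 1 | 0
  44 | 00111100000111111000 | 0 | 0
  45 | 01111000001111110000 | 0 | 0
  46 | 11110000011111100000 | 1 | 1
  47 | 11100000111111000001 | 1 | 1
  48 | 11000001111110000011 | 1 | 1
  49 | 10000011111100000111 | 1 | 0
  50 | 00000111111000001110 | 0 | 1
  51 | 00001111110000011101 | 0 | 1
  52 | 00011111100000111011 | 0 | 0
  53 | 00111111000001110110 | 0 | 1
  54 | 01111110000011101101 | 0 | 1
  55 | 11111100000111011011 | 1 | 1
  56 | 11111000001110110111 | 1 | 0
  57 | 11110000011101101110 | 1 | 0
  58 | 11100000111011011100 | 1 | 0
  59 | 11000001110110111000 | 1 | 1
  60 | 10000011101101110001 | 1 | 1
  61 | 00000111011011100011 | 0 | 0
  62 | 00001110110111000110 | 0 | 1
  63 | 00011101101110001101 | 0 | 1
  64 | 00111011011100011011 | 0 | 0
  65 | 01110110111000110110 | 0 | 1
  66 | 11101101110001101101 | 1 | 0
  67 | 11011011100011011010 | 1 | 1
  68 | 10110111000110110101 | 1 | 0
  69 | 01101110001101101010 | 0 | 0
  70 | 11011100011011010100 | 1 | 0
  71 | 10111000110110101000 | 1 | 1
  72 | 01110001101101010001 | 0 | 0
  73 | 11100011011010100010 | 1 | 1
  74 | 11000110110101000101 | 1 | 0
  75 | 10001101101010001010 | 1 | 1
  76 | 00011011010100010101 | 0 | 1

00000010000011101111111111011011100111000111001111000001111110000011101101110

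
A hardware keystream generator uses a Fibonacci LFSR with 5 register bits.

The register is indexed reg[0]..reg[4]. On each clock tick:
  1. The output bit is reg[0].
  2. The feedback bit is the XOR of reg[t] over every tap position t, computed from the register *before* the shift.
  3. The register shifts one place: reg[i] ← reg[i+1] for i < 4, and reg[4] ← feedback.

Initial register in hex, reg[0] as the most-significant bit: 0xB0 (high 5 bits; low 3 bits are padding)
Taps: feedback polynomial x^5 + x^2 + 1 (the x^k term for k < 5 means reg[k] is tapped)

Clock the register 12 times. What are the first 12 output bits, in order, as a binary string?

101100111110

k : reg_k → out_k, fb_k
0: 10110 → 1, fb=0
1: 01100 → 0, fb=1
2: 11001 → 1, fb=1
3: 10011 → 1, fb=1
4: 00111 → 0, fb=1
5: 01111 → 0, fb=1
6: 11111 → 1, fb=0
7: 11110 → 1, fb=0
8: 11100 → 1, fb=0
9: 11000 → 1, fb=1
10: 10001 → 1, fb=1
11: 00011 → 0, fb=0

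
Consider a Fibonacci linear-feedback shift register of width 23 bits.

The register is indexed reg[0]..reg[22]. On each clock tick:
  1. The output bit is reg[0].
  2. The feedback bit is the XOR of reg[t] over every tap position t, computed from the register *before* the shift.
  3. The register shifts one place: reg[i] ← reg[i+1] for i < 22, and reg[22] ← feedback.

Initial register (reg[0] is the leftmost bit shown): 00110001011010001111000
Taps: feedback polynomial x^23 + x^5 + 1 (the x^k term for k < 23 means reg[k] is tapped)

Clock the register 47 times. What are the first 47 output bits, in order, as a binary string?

00110001011010001111000000111000111011011110111

tick  register→output (feedback)
  0  00110001011010001111000→0 (0)
  1  01100010110100011110000→0 (0)
  2  11000101101000111100000→1 (0)
  3  10001011010001111000000→1 (1)
  4  00010110100011110000001→0 (1)
  5  00101101000111100000011→0 (1)
  6  01011010001111000000111→0 (0)
  7  10110100011110000001110→1 (0)
  8  01101000111100000011100→0 (0)
  9  11010001111000000111000→1 (1)
 10  10100011110000001110001→1 (1)
 11  01000111100000011100011→0 (1)
 12  10001111000000111000111→1 (0)
 13  00011110000001110001110→0 (1)
 14  00111100000011100011101→0 (1)
 15  01111000000111000111011→0 (0)
 16  11110000001110001110110→1 (1)
 17  11100000011100011101101→1 (1)
 18  11000000111000111011011→1 (1)
 19  10000001110001110110111→1 (1)
 20  00000011100011101101111→0 (0)
 21  00000111000111011011110→0 (1)
 22  00001110001110110111101→0 (1)
 23  00011100011101101111011→0 (1)
 24  00111000111011011110111→0 (0)
 25  01110001110110111101110→0 (0)
 26  11100011101101111011100→1 (1)
 27  11000111011011110111001→1 (0)
 28  10001110110111101110010→1 (0)
 29  00011101101111011100100→0 (1)
 30  00111011011110111001001→0 (0)
 31  01110110111101110010010→0 (1)
 32  11101101111011100100101→1 (0)
 33  11011011110111001001010→1 (1)
 34  10110111101110010010101→1 (0)
 35  01101111011100100101010→0 (1)
 36  11011110111001001010101→1 (0)
 37  10111101110010010101010→1 (0)
 38  01111011100100101010100→0 (0)
 39  11110111001001010101000→1 (0)
 40  11101110010010101010000→1 (0)
 41  11011100100101010100000→1 (0)
 42  10111001001010101000000→1 (1)
 43  01110010010101010000001→0 (0)
 44  11100100101010100000010→1 (0)
 45  11001001010101000000100→1 (1)
 46  10010010101010000001001→1 (1)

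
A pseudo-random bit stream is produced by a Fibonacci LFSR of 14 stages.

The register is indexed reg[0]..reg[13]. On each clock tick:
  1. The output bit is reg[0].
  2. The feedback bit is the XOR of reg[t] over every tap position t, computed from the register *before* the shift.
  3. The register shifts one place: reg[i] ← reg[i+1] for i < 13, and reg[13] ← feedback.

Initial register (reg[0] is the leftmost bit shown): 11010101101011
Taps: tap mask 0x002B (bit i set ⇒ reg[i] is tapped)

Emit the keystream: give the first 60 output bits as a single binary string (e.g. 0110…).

110101011010110110011000101001011110000111110100010011001101

tick  register→output (feedback)
  0  11010101101011→1 (0)
  1  10101011010110→1 (1)
  2  01010110101101→0 (1)
  3  10101101011011→1 (0)
  4  01011010110110→0 (0)
  5  10110101101100→1 (1)
  6  01101011011001→0 (1)
  7  11010110110011→1 (0)
  8  10101101100110→1 (0)
  9  01011011001100→0 (0)
 10  10110110011000→1 (1)
 11  01101100110001→0 (0)
 12  11011001100010→1 (1)
 13  10110011000101→1 (0)
 14  01100110001010→0 (0)
 15  11001100010100→1 (1)
 16  10011000101001→1 (0)
 17  00110001010010→0 (1)
 18  01100010100101→0 (1)
 19  11000101001011→1 (1)
 20  10001010010111→1 (1)
 21  00010100101111→0 (0)
 22  00101001011110→0 (0)
 23  01010010111100→0 (0)
 24  10100101111000→1 (0)
 25  01001011110000→0 (1)
 26  10010111100001→1 (1)
 27  00101111000011→0 (1)
 28  01011110000111→0 (1)
 29  10111100001111→1 (1)
 30  01111000011111→0 (0)
 31  11110000111110→1 (1)
 32  11100001111101→1 (0)
 33  11000011111010→1 (0)
 34  10000111110100→1 (0)
 35  00001111101000→0 (1)
 36  00011111010001→0 (0)
 37  00111110100010→0 (0)
 38  01111101000100→0 (1)
 39  11111010001001→1 (1)
 40  11110100010011→1 (0)
 41  11101000100110→1 (0)
 42  11010001001100→1 (1)
 43  10100010011001→1 (1)
 44  01000100110011→0 (0)
 45  10001001100110→1 (1)
 46  00010011001101→0 (1)
 47  00100110011011→0 (1)
 48  01001100110111→0 (0)
 49  10011001101110→1 (0)
 50  00110011011100→0 (1)
 51  01100110111001→0 (0)
 52  11001101110010→1 (1)
 53  10011011100101→1 (0)
 54  00110111001010→0 (0)
 55  01101110010100→0 (0)
 56  11011100101000→1 (0)
 57  10111001010000→1 (0)
 58  01110010100000→0 (0)
 59  11100101000000→1 (1)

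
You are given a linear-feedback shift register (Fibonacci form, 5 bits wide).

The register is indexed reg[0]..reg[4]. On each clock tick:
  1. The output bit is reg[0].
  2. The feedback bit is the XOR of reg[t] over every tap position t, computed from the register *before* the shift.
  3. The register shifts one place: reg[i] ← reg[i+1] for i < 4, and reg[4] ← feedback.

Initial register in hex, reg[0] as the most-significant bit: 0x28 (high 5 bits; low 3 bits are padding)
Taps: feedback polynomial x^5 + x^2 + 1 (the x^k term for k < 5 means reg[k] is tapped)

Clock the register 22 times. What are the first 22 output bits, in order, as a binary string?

0010110011111000110111

step | reg (before) | out | fb
   0 | 00101 | 0 | 1
   1 | 01011 | 0 | 0
   2 | 10110 | 1 | 0
   3 | 01100 | 0 | 1
   4 | 11001 | 1 | 1
   5 | 10011 | 1 | 1
   6 | 00111 | 0 | 1
   7 | 01111 | 0 | 1
   8 | 11111 | 1 | 0
   9 | 11110 | 1 | 0
  10 | 11100 | 1 | 0
  11 | 11000 | 1 | 1
  12 | 10001 | 1 | 1
  13 | 00011 | 0 | 0
  14 | 00110 | 0 | 1
  15 | 01101 | 0 | 1
  16 | 11011 | 1 | 1
  17 | 10111 | 1 | 0
  18 | 01110 | 0 | 1
  19 | 11101 | 1 | 0
  20 | 11010 | 1 | 1
  21 | 10101 | 1 | 0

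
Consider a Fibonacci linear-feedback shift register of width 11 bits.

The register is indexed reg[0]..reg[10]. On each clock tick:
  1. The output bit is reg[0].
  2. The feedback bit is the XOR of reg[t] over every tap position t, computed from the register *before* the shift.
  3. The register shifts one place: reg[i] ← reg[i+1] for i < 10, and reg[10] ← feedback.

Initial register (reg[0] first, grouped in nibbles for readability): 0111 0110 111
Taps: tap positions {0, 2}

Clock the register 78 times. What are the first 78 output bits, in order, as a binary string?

011101101111010110100100011001101011111110001000001101010001110000101101100100

step | reg (before) | out | fb
   0 | 01110110111 | 0 | 1
   1 | 11101101111 | 1 | 0
   2 | 11011011110 | 1 | 1
   3 | 10110111101 | 1 | 0
   4 | 01101111010 | 0 | 1
   5 | 11011110101 | 1 | 1
   6 | 10111101011 | 1 | 0
   7 | 01111010110 | 0 | 1
   8 | 11110101101 | 1 | 0
   9 | 11101011010 | 1 | 0
  10 | 11010110100 | 1 | 1
  11 | 10101101001 | 1 | 0
  12 | 01011010010 | 0 | 0
  13 | 10110100100 | 1 | 0
  14 | 01101001000 | 0 | 1
  15 | 11010010001 | 1 | 1
  16 | 10100100011 | 1 | 0
  17 | 01001000110 | 0 | 0
  18 | 10010001100 | 1 | 1
  19 | 00100011001 | 0 | 1
  20 | 01000110011 | 0 | 0
  21 | 10001100110 | 1 | 1
  22 | 00011001101 | 0 | 0
  23 | 00110011010 | 0 | 1
  24 | 01100110101 | 0 | 1
  25 | 11001101011 | 1 | 1
  26 | 10011010111 | 1 | 1
  27 | 00110101111 | 0 | 1
  28 | 01101011111 | 0 | 1
  29 | 11010111111 | 1 | 1
  30 | 10101111111 | 1 | 0
  31 | 01011111110 | 0 | 0
  32 | 10111111100 | 1 | 0
  33 | 01111111000 | 0 | 1
  34 | 11111110001 | 1 | 0
  35 | 11111100010 | 1 | 0
  36 | 11111000100 | 1 | 0
  37 | 11110001000 | 1 | 0
  38 | 11100010000 | 1 | 0
  39 | 11000100000 | 1 | 1
  40 | 10001000001 | 1 | 1
  41 | 00010000011 | 0 | 0
  42 | 00100000110 | 0 | 1
  43 | 01000001101 | 0 | 0
  44 | 10000011010 | 1 | 1
  45 | 00000110101 | 0 | 0
  46 | 00001101010 | 0 | 0
  47 | 00011010100 | 0 | 0
  48 | 00110101000 | 0 | 1
  49 | 01101010001 | 0 | 1
  50 | 11010100011 | 1 | 1
  51 | 10101000111 | 1 | 0
  52 | 01010001110 | 0 | 0
  53 | 10100011100 | 1 | 0
  54 | 01000111000 | 0 | 0
  55 | 10001110000 | 1 | 1
  56 | 00011100001 | 0 | 0
  57 | 00111000010 | 0 | 1
  58 | 01110000101 | 0 | 1
  59 | 11100001011 | 1 | 0
  60 | 11000010110 | 1 | 1
  61 | 10000101101 | 1 | 1
  62 | 00001011011 | 0 | 0
  63 | 00010110110 | 0 | 0
  64 | 00101101100 | 0 | 1
  65 | 01011011001 | 0 | 0
  66 | 10110110010 | 1 | 0
  67 | 01101100100 | 0 | 1
  68 | 11011001001 | 1 | 1
  69 | 10110010011 | 1 | 0
  70 | 01100100110 | 0 | 1
  71 | 11001001101 | 1 | 1
  72 | 10010011011 | 1 | 1
  73 | 00100110111 | 0 | 1
  74 | 01001101111 | 0 | 0
  75 | 10011011110 | 1 | 1
  76 | 00110111101 | 0 | 1
  77 | 01101111011 | 0 | 1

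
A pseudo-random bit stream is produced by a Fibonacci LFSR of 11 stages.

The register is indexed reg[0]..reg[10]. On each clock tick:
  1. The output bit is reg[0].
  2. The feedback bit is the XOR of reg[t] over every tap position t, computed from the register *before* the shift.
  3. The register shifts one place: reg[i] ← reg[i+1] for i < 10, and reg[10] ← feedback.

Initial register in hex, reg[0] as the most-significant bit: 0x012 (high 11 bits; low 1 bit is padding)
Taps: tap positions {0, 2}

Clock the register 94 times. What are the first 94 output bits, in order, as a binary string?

0000000100100000101101000100110010101111110000100001100101001111100011100011011011011101101101

tick  register→output (feedback)
  0  00000001001→0 (0)
  1  00000010010→0 (0)
  2  00000100100→0 (0)
  3  00001001000→0 (0)
  4  00010010000→0 (0)
  5  00100100000→0 (1)
  6  01001000001→0 (0)
  7  10010000010→1 (1)
  8  00100000101→0 (1)
  9  01000001011→0 (0)
 10  10000010110→1 (1)
 11  00000101101→0 (0)
 12  00001011010→0 (0)
 13  00010110100→0 (0)
 14  00101101000→0 (1)
 15  01011010001→0 (0)
 16  10110100010→1 (0)
 17  01101000100→0 (1)
 18  11010001001→1 (1)
 19  10100010011→1 (0)
 20  01000100110→0 (0)
 21  10001001100→1 (1)
 22  00010011001→0 (0)
 23  00100110010→0 (1)
 24  01001100101→0 (0)
 25  10011001010→1 (1)
 26  00110010101→0 (1)
 27  01100101011→0 (1)
 28  11001010111→1 (1)
 29  10010101111→1 (1)
 30  00101011111→0 (1)
 31  01010111111→0 (0)
 32  10101111110→1 (0)
 33  01011111100→0 (0)
 34  10111111000→1 (0)
 35  01111110000→0 (1)
 36  11111100001→1 (0)
 37  11111000010→1 (0)
 38  11110000100→1 (0)
 39  11100001000→1 (0)
 40  11000010000→1 (1)
 41  10000100001→1 (1)
 42  00001000011→0 (0)
 43  00010000110→0 (0)
 44  00100001100→0 (1)
 45  01000011001→0 (0)
 46  10000110010→1 (1)
 47  00001100101→0 (0)
 48  00011001010→0 (0)
 49  00110010100→0 (1)
 50  01100101001→0 (1)
 51  11001010011→1 (1)
 52  10010100111→1 (1)
 53  00101001111→0 (1)
 54  01010011111→0 (0)
 55  10100111110→1 (0)
 56  01001111100→0 (0)
 57  10011111000→1 (1)
 58  00111110001→0 (1)
 59  01111100011→0 (1)
 60  11111000111→1 (0)
 61  11110001110→1 (0)
 62  11100011100→1 (0)
 63  11000111000→1 (1)
 64  10001110001→1 (1)
 65  00011100011→0 (0)
 66  00111000110→0 (1)
 67  01110001101→0 (1)
 68  11100011011→1 (0)
 69  11000110110→1 (1)
 70  10001101101→1 (1)
 71  00011011011→0 (0)
 72  00110110110→0 (1)
 73  01101101101→0 (1)
 74  11011011011→1 (1)
 75  10110110111→1 (0)
 76  01101101110→0 (1)
 77  11011011101→1 (1)
 78  10110111011→1 (0)
 79  01101110110→0 (1)
 80  11011101101→1 (1)
 81  10111011011→1 (0)
 82  01110110110→0 (1)
 83  11101101101→1 (0)
 84  11011011010→1 (1)
 85  10110110101→1 (0)
 86  01101101010→0 (1)
 87  11011010101→1 (1)
 88  10110101011→1 (0)
 89  01101010110→0 (1)
 90  11010101101→1 (1)
 91  10101011011→1 (0)
 92  01010110110→0 (0)
 93  10101101100→1 (0)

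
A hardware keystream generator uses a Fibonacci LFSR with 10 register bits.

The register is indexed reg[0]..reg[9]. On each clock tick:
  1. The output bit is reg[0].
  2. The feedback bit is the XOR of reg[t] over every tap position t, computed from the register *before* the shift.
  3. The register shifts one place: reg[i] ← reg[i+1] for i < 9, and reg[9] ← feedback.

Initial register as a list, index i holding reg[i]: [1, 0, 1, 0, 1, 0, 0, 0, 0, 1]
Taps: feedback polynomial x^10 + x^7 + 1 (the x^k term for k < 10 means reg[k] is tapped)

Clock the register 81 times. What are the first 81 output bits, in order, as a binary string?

tick  register→output (feedback)
  0  1010100001→1 (1)
  1  0101000011→0 (0)
  2  1010000110→1 (0)
  3  0100001100→0 (1)
  4  1000011001→1 (1)
  5  0000110011→0 (0)
  6  0001100110→0 (1)
  7  0011001101→0 (1)
  8  0110011011→0 (0)
  9  1100110110→1 (0)
 10  1001101100→1 (0)
 11  0011011000→0 (0)
 12  0110110000→0 (0)
 13  1101100000→1 (1)
 14  1011000001→1 (1)
 15  0110000011→0 (0)
 16  1100000110→1 (0)
 17  1000001100→1 (0)
 18  0000011000→0 (0)
 19  0000110000→0 (0)
 20  0001100000→0 (0)
 21  0011000000→0 (0)
 22  0110000000→0 (0)
 23  1100000000→1 (1)
 24  1000000001→1 (1)
 25  0000000011→0 (0)
 26  0000000110→0 (1)
 27  0000001101→0 (1)
 28  0000011011→0 (0)
 29  0000110110→0 (1)
 30  0001101101→0 (1)
 31  0011011011→0 (0)
 32  0110110110→0 (1)
 33  1101101101→1 (0)
 34  1011011010→1 (1)
 35  0110110101→0 (1)
 36  1101101011→1 (1)
 37  1011010111→1 (0)
 38  0110101110→0 (1)
 39  1101011101→1 (0)
 40  1010111010→1 (1)
 41  0101110101→0 (1)
 42  1011101011→1 (1)
 43  0111010111→0 (1)
 44  1110101111→1 (0)
 45  1101011110→1 (0)
 46  1010111100→1 (0)
 47  0101111000→0 (0)
 48  1011110000→1 (1)
 49  0111100001→0 (0)
 50  1111000010→1 (1)
 51  1110000101→1 (0)
 52  1100001010→1 (1)
 53  1000010101→1 (0)
 54  0000101010→0 (0)
 55  0001010100→0 (1)
 56  0010101001→0 (0)
 57  0101010010→0 (0)
 58  1010100100→1 (0)
 59  0101001000→0 (0)
 60  1010010000→1 (1)
 61  0100100001→0 (0)
 62  1001000010→1 (1)
 63  0010000101→0 (1)
 64  0100001011→0 (0)
 65  1000010110→1 (0)
 66  0000101100→0 (1)
 67  0001011001→0 (0)
 68  0010110010→0 (0)
 69  0101100100→0 (1)
 70  1011001001→1 (1)
 71  0110010011→0 (0)
 72  1100100110→1 (0)
 73  1001001100→1 (0)
 74  0010011000→0 (0)
 75  0100110000→0 (0)
 76  1001100000→1 (1)
 77  0011000001→0 (0)
 78  0110000010→0 (0)
 79  1100000100→1 (0)
 80  1000001000→1 (1)

101010000110011011000001100000000110110110101110101111000010101001000010110010011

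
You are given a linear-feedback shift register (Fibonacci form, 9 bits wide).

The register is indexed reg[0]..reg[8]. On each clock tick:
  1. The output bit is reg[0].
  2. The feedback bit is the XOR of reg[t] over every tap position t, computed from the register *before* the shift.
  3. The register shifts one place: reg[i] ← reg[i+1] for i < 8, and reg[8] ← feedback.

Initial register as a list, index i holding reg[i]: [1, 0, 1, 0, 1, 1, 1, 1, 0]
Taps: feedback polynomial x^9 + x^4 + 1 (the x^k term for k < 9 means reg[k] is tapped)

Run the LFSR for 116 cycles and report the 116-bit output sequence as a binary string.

10101111001011101110000001110011101001001111010111010100010010000110011100001011110110110011010000111011110000111111

k : reg_k → out_k, fb_k
0: 101011110 → 1, fb=0
1: 010111100 → 0, fb=1
2: 101111001 → 1, fb=0
3: 011110010 → 0, fb=1
4: 111100101 → 1, fb=1
5: 111001011 → 1, fb=1
6: 110010111 → 1, fb=0
7: 100101110 → 1, fb=1
8: 001011101 → 0, fb=1
9: 010111011 → 0, fb=1
10: 101110111 → 1, fb=0
11: 011101110 → 0, fb=0
12: 111011100 → 1, fb=0
13: 110111000 → 1, fb=0
14: 101110000 → 1, fb=0
15: 011100000 → 0, fb=0
16: 111000000 → 1, fb=1
17: 110000001 → 1, fb=1
18: 100000011 → 1, fb=1
19: 000000111 → 0, fb=0
20: 000001110 → 0, fb=0
21: 000011100 → 0, fb=1
22: 000111001 → 0, fb=1
23: 001110011 → 0, fb=1
24: 011100111 → 0, fb=0
25: 111001110 → 1, fb=1
26: 110011101 → 1, fb=0
27: 100111010 → 1, fb=0
28: 001110100 → 0, fb=1
29: 011101001 → 0, fb=0
30: 111010010 → 1, fb=0
31: 110100100 → 1, fb=1
32: 101001001 → 1, fb=1
33: 010010011 → 0, fb=1
34: 100100111 → 1, fb=1
35: 001001111 → 0, fb=0
36: 010011110 → 0, fb=1
37: 100111101 → 1, fb=0
38: 001111010 → 0, fb=1
39: 011110101 → 0, fb=1
40: 111101011 → 1, fb=1
41: 111010111 → 1, fb=0
42: 110101110 → 1, fb=1
43: 101011101 → 1, fb=0
44: 010111010 → 0, fb=1
45: 101110101 → 1, fb=0
46: 011101010 → 0, fb=0
47: 111010100 → 1, fb=0
48: 110101000 → 1, fb=1
49: 101010001 → 1, fb=0
50: 010100010 → 0, fb=0
51: 101000100 → 1, fb=1
52: 010001001 → 0, fb=0
53: 100010010 → 1, fb=0
54: 000100100 → 0, fb=0
55: 001001000 → 0, fb=0
56: 010010000 → 0, fb=1
57: 100100001 → 1, fb=1
58: 001000011 → 0, fb=0
59: 010000110 → 0, fb=0
60: 100001100 → 1, fb=1
61: 000011001 → 0, fb=1
62: 000110011 → 0, fb=1
63: 001100111 → 0, fb=0
64: 011001110 → 0, fb=0
65: 110011100 → 1, fb=0
66: 100111000 → 1, fb=0
67: 001110000 → 0, fb=1
68: 011100001 → 0, fb=0
69: 111000010 → 1, fb=1
70: 110000101 → 1, fb=1
71: 100001011 → 1, fb=1
72: 000010111 → 0, fb=1
73: 000101111 → 0, fb=0
74: 001011110 → 0, fb=1
75: 010111101 → 0, fb=1
76: 101111011 → 1, fb=0
77: 011110110 → 0, fb=1
78: 111101101 → 1, fb=1
79: 111011011 → 1, fb=0
80: 110110110 → 1, fb=0
81: 101101100 → 1, fb=1
82: 011011001 → 0, fb=1
83: 110110011 → 1, fb=0
84: 101100110 → 1, fb=1
85: 011001101 → 0, fb=0
86: 110011010 → 1, fb=0
87: 100110100 → 1, fb=0
88: 001101000 → 0, fb=0
89: 011010000 → 0, fb=1
90: 110100001 → 1, fb=1
91: 101000011 → 1, fb=1
92: 010000111 → 0, fb=0
93: 100001110 → 1, fb=1
94: 000011101 → 0, fb=1
95: 000111011 → 0, fb=1
96: 001110111 → 0, fb=1
97: 011101111 → 0, fb=0
98: 111011110 → 1, fb=0
99: 110111100 → 1, fb=0
100: 101111000 → 1, fb=0
101: 011110000 → 0, fb=1
102: 111100001 → 1, fb=1
103: 111000011 → 1, fb=1
104: 110000111 → 1, fb=1
105: 100001111 → 1, fb=1
106: 000011111 → 0, fb=1
107: 000111111 → 0, fb=1
108: 001111111 → 0, fb=1
109: 011111111 → 0, fb=1
110: 111111111 → 1, fb=0
111: 111111110 → 1, fb=0
112: 111111100 → 1, fb=0
113: 111111000 → 1, fb=0
114: 111110000 → 1, fb=0
115: 111100000 → 1, fb=1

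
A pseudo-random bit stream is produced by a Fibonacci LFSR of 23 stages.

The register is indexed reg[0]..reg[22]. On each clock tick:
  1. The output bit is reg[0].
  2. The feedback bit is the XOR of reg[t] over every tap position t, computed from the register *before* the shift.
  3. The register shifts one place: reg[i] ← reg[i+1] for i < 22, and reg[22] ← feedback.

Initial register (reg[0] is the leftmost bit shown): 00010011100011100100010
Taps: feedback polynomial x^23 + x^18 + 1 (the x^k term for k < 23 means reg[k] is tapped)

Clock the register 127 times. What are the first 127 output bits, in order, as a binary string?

k : reg_k → out_k, fb_k
0: 00010011100011100100010 → 0, fb=0
1: 00100111000111001000100 → 0, fb=0
2: 01001110001110010001000 → 0, fb=0
3: 10011100011100100010000 → 1, fb=0
4: 00111000111001000100000 → 0, fb=0
5: 01110001110010001000000 → 0, fb=0
6: 11100011100100010000000 → 1, fb=1
7: 11000111001000100000001 → 1, fb=1
8: 10001110010001000000011 → 1, fb=1
9: 00011100100010000000111 → 0, fb=0
10: 00111001000100000001110 → 0, fb=0
11: 01110010001000000011100 → 0, fb=1
12: 11100100010000000111001 → 1, fb=0
13: 11001000100000001110010 → 1, fb=0
14: 10010001000000011100100 → 1, fb=1
15: 00100010000000111001001 → 0, fb=0
16: 01000100000001110010010 → 0, fb=1
17: 10001000000011100100101 → 1, fb=1
18: 00010000000111001001011 → 0, fb=0
19: 00100000001110010010110 → 0, fb=1
20: 01000000011100100101101 → 0, fb=0
21: 10000000111001001011010 → 1, fb=0
22: 00000001110010010110100 → 0, fb=1
23: 00000011100100101101001 → 0, fb=0
24: 00000111001001011010010 → 0, fb=1
25: 00001110010010110100101 → 0, fb=0
26: 00011100100101101001010 → 0, fb=0
27: 00111001001011010010100 → 0, fb=1
28: 01110010010110100101001 → 0, fb=0
29: 11100100101101001010010 → 1, fb=0
30: 11001001011010010100100 → 1, fb=1
31: 10010010110100101001001 → 1, fb=1
32: 00100101101001010010011 → 0, fb=1
33: 01001011010010100100111 → 0, fb=0
34: 10010110100101001001110 → 1, fb=1
35: 00101101001010010011101 → 0, fb=1
36: 01011010010100100111011 → 0, fb=1
37: 10110100101001001110111 → 1, fb=0
38: 01101001010010011101110 → 0, fb=0
39: 11010010100100111011100 → 1, fb=0
40: 10100101001001110111000 → 1, fb=0
41: 01001010010011101110000 → 0, fb=1
42: 10010100100111011100001 → 1, fb=1
43: 00101001001110111000011 → 0, fb=0
44: 01010010011101110000110 → 0, fb=0
45: 10100100111011100001100 → 1, fb=1
46: 01001001110111000011001 → 0, fb=1
47: 10010011101110000110011 → 1, fb=0
48: 00100111011100001100110 → 0, fb=0
49: 01001110111000011001100 → 0, fb=0
50: 10011101110000110011000 → 1, fb=0
51: 00111011100001100110000 → 0, fb=1
52: 01110111000011001100001 → 0, fb=0
53: 11101110000110011000010 → 1, fb=1
54: 11011100001100110000101 → 1, fb=1
55: 10111000011001100001011 → 1, fb=1
56: 01110000110011000010111 → 0, fb=1
57: 11100001100110000101111 → 1, fb=1
58: 11000011001100001011111 → 1, fb=0
59: 10000110011000010111110 → 1, fb=0
60: 00001100110000101111100 → 0, fb=1
61: 00011001100001011111001 → 0, fb=1
62: 00110011000010111110011 → 0, fb=1
63: 01100110000101111100111 → 0, fb=0
64: 11001100001011111001110 → 1, fb=1
65: 10011000010111110011101 → 1, fb=0
66: 00110000101111100111010 → 0, fb=1
67: 01100001011111001110101 → 0, fb=1
68: 11000010111110011101011 → 1, fb=1
69: 10000101111100111010111 → 1, fb=0
70: 00001011111001110101110 → 0, fb=0
71: 00010111110011101011100 → 0, fb=1
72: 00101111100111010111001 → 0, fb=1
73: 01011111001110101110011 → 0, fb=1
74: 10111110011101011100111 → 1, fb=1
75: 01111100111010111001111 → 0, fb=0
76: 11111001110101110011110 → 1, fb=0
77: 11110011101011100111100 → 1, fb=0
78: 11100111010111001111000 → 1, fb=0
79: 11001110101110011110000 → 1, fb=0
80: 10011101011100111100000 → 1, fb=1
81: 00111010111001111000001 → 0, fb=0
82: 01110101110011110000010 → 0, fb=0
83: 11101011100111100000100 → 1, fb=1
84: 11010111001111000001001 → 1, fb=1
85: 10101110011110000010011 → 1, fb=0
86: 01011100111100000100110 → 0, fb=0
87: 10111001111000001001100 → 1, fb=1
88: 01110011110000010011001 → 0, fb=1
89: 11100111100000100110011 → 1, fb=0
90: 11001111000001001100110 → 1, fb=1
91: 10011110000010011001101 → 1, fb=1
92: 00111100000100110011011 → 0, fb=1
93: 01111000001001100110111 → 0, fb=1
94: 11110000010011001101111 → 1, fb=1
95: 11100000100110011011111 → 1, fb=0
96: 11000001001100110111110 → 1, fb=0
97: 10000010011001101111100 → 1, fb=0
98: 00000100110011011111000 → 0, fb=1
99: 00001001100110111110001 → 0, fb=1
100: 00010011001101111100011 → 0, fb=0
101: 00100110011011111000110 → 0, fb=0
102: 01001100110111110001100 → 0, fb=0
103: 10011001101111100011000 → 1, fb=0
104: 00110011011111000110000 → 0, fb=1
105: 01100110111110001100001 → 0, fb=0
106: 11001101111100011000010 → 1, fb=1
107: 10011011111000110000101 → 1, fb=1
108: 00110111110001100001011 → 0, fb=0
109: 01101111100011000010110 → 0, fb=1
110: 11011111000110000101101 → 1, fb=1
111: 10111110001100001011011 → 1, fb=0
112: 01111100011000010110110 → 0, fb=1
113: 11111000110000101101101 → 1, fb=1
114: 11110001100001011011011 → 1, fb=0
115: 11100011000010110110110 → 1, fb=0
116: 11000110000101101101100 → 1, fb=1
117: 10001100001011011011001 → 1, fb=0
118: 00011000010110110110010 → 0, fb=1
119: 00110000101101101100101 → 0, fb=0
120: 01100001011011011001010 → 0, fb=0
121: 11000010110110110010100 → 1, fb=0
122: 10000101101101100101000 → 1, fb=1
123: 00001011011011001010001 → 0, fb=1
124: 00010110110110010100011 → 0, fb=0
125: 00101101101100101000110 → 0, fb=0
126: 01011011011001010001100 → 0, fb=0

0001001110001110010001000000011100100101101001010010011101110000110011000010111110011101011100111100000100110011011111000110000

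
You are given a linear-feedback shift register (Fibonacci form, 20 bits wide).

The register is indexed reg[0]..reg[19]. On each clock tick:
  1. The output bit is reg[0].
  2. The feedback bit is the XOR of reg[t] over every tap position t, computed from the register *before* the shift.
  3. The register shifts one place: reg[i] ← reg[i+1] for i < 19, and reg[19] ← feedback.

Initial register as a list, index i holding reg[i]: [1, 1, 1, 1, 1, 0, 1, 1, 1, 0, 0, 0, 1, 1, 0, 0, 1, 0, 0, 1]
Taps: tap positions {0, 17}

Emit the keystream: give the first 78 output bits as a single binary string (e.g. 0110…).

tick  register→output (feedback)
  0  11111011100011001001→1 (1)
  1  11110111000110010011→1 (1)
  2  11101110001100100111→1 (0)
  3  11011100011001001110→1 (0)
  4  10111000110010011100→1 (0)
  5  01110001100100111000→0 (0)
  6  11100011001001110000→1 (1)
  7  11000110010011100001→1 (1)
  8  10001100100111000011→1 (1)
  9  00011001001110000111→0 (1)
 10  00110010011100001111→0 (1)
 11  01100100111000011111→0 (1)
 12  11001001110000111111→1 (0)
 13  10010011100001111110→1 (0)
 14  00100111000011111100→0 (1)
 15  01001110000111111001→0 (0)
 16  10011100001111110010→1 (1)
 17  00111000011111100101→0 (1)
 18  01110000111111001011→0 (0)
 19  11100001111110010110→1 (0)
 20  11000011111100101100→1 (0)
 21  10000111111001011000→1 (1)
 22  00001111110010110001→0 (0)
 23  00011111100101100010→0 (0)
 24  00111111001011000100→0 (1)
 25  01111110010110001001→0 (0)
 26  11111100101100010010→1 (1)
 27  11111001011000100101→1 (0)
 28  11110010110001001010→1 (1)
 29  11100101100010010101→1 (0)
 30  11001011000100101010→1 (1)
 31  10010110001001010101→1 (0)
 32  00101100010010101010→0 (0)
 33  01011000100101010100→0 (1)
 34  10110001001010101001→1 (1)
 35  01100010010101010011→0 (0)
 36  11000100101010100110→1 (0)
 37  10001001010101001100→1 (0)
 38  00010010101010011000→0 (0)
 39  00100101010100110000→0 (0)
 40  01001010101001100000→0 (0)
 41  10010101010011000000→1 (1)
 42  00101010100110000001→0 (0)
 43  01010101001100000010→0 (0)
 44  10101010011000000100→1 (0)
 45  01010100110000001000→0 (0)
 46  10101001100000010000→1 (1)
 47  01010011000000100001→0 (0)
 48  10100110000001000010→1 (1)
 49  01001100000010000101→0 (1)
 50  10011000000100001011→1 (1)
 51  00110000001000010111→0 (1)
 52  01100000010000101111→0 (1)
 53  11000000100001011111→1 (0)
 54  10000001000010111110→1 (0)
 55  00000010000101111100→0 (1)
 56  00000100001011111001→0 (0)
 57  00001000010111110010→0 (0)
 58  00010000101111100100→0 (1)
 59  00100001011111001001→0 (0)
 60  01000010111110010010→0 (0)
 61  10000101111100100100→1 (0)
 62  00001011111001001000→0 (0)
 63  00010111110010010000→0 (0)
 64  00101111100100100000→0 (0)
 65  01011111001001000000→0 (0)
 66  10111110010010000000→1 (1)
 67  01111100100100000001→0 (0)
 68  11111001001000000010→1 (1)
 69  11110010010000000101→1 (0)
 70  11100100100000001010→1 (1)
 71  11001001000000010101→1 (0)
 72  10010010000000101010→1 (1)
 73  00100100000001010101→0 (1)
 74  01001000000010101011→0 (0)
 75  10010000000101010110→1 (0)
 76  00100000001010101100→0 (1)
 77  01000000010101011001→0 (0)

111110111000110010011100001111110010110001001010101001100000010000101111100100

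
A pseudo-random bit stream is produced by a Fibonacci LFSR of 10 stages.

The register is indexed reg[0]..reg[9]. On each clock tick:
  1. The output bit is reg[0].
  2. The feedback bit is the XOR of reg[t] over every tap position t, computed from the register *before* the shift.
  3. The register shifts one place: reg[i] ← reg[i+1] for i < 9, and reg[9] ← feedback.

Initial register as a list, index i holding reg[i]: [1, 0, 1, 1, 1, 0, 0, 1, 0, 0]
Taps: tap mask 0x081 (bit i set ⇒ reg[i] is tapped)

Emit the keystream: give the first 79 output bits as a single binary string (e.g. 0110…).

1011100100001111101101010100010111101100111001111100000111001001010110010111100

k : reg_k → out_k, fb_k
0: 1011100100 → 1, fb=0
1: 0111001000 → 0, fb=0
2: 1110010000 → 1, fb=1
3: 1100100001 → 1, fb=1
4: 1001000011 → 1, fb=1
5: 0010000111 → 0, fb=1
6: 0100001111 → 0, fb=1
7: 1000011111 → 1, fb=0
8: 0000111110 → 0, fb=1
9: 0001111101 → 0, fb=1
10: 0011111011 → 0, fb=0
11: 0111110110 → 0, fb=1
12: 1111101101 → 1, fb=0
13: 1111011010 → 1, fb=1
14: 1110110101 → 1, fb=0
15: 1101101010 → 1, fb=1
16: 1011010101 → 1, fb=0
17: 0110101010 → 0, fb=0
18: 1101010100 → 1, fb=0
19: 1010101000 → 1, fb=1
20: 0101010001 → 0, fb=0
21: 1010100010 → 1, fb=1
22: 0101000101 → 0, fb=1
23: 1010001011 → 1, fb=1
24: 0100010111 → 0, fb=1
25: 1000101111 → 1, fb=0
26: 0001011110 → 0, fb=1
27: 0010111101 → 0, fb=1
28: 0101111011 → 0, fb=0
29: 1011110110 → 1, fb=0
30: 0111101100 → 0, fb=1
31: 1111011001 → 1, fb=1
32: 1110110011 → 1, fb=1
33: 1101100111 → 1, fb=0
34: 1011001110 → 1, fb=0
35: 0110011100 → 0, fb=1
36: 1100111001 → 1, fb=1
37: 1001110011 → 1, fb=1
38: 0011100111 → 0, fb=1
39: 0111001111 → 0, fb=1
40: 1110011111 → 1, fb=0
41: 1100111110 → 1, fb=0
42: 1001111100 → 1, fb=0
43: 0011111000 → 0, fb=0
44: 0111110000 → 0, fb=0
45: 1111100000 → 1, fb=1
46: 1111000001 → 1, fb=1
47: 1110000011 → 1, fb=1
48: 1100000111 → 1, fb=0
49: 1000001110 → 1, fb=0
50: 0000011100 → 0, fb=1
51: 0000111001 → 0, fb=0
52: 0001110010 → 0, fb=0
53: 0011100100 → 0, fb=1
54: 0111001001 → 0, fb=0
55: 1110010010 → 1, fb=1
56: 1100100101 → 1, fb=0
57: 1001001010 → 1, fb=1
58: 0010010101 → 0, fb=1
59: 0100101011 → 0, fb=0
60: 1001010110 → 1, fb=0
61: 0010101100 → 0, fb=1
62: 0101011001 → 0, fb=0
63: 1010110010 → 1, fb=1
64: 0101100101 → 0, fb=1
65: 1011001011 → 1, fb=1
66: 0110010111 → 0, fb=1
67: 1100101111 → 1, fb=0
68: 1001011110 → 1, fb=0
69: 0010111100 → 0, fb=1
70: 0101111001 → 0, fb=0
71: 1011110010 → 1, fb=1
72: 0111100101 → 0, fb=1
73: 1111001011 → 1, fb=1
74: 1110010111 → 1, fb=0
75: 1100101110 → 1, fb=0
76: 1001011100 → 1, fb=0
77: 0010111000 → 0, fb=0
78: 0101110000 → 0, fb=0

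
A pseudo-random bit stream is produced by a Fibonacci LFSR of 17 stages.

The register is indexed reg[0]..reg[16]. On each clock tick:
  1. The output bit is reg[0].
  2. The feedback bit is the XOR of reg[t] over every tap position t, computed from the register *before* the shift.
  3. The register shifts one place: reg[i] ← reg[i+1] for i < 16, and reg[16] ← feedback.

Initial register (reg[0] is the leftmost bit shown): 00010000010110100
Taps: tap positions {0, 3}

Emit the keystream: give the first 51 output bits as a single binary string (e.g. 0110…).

000100000101101001001001010001000000000110110010000

step | reg (before) | out | fb
   0 | 00010000010110100 | 0 | 1
   1 | 00100000101101001 | 0 | 0
   2 | 01000001011010010 | 0 | 0
   3 | 10000010110100100 | 1 | 1
   4 | 00000101101001001 | 0 | 0
   5 | 00001011010010010 | 0 | 0
   6 | 00010110100100100 | 0 | 1
   7 | 00101101001001001 | 0 | 0
   8 | 01011010010010010 | 0 | 1
   9 | 10110100100100101 | 1 | 0
  10 | 01101001001001010 | 0 | 0
  11 | 11010010010010100 | 1 | 0
  12 | 10100100100101000 | 1 | 1
  13 | 01001001001010001 | 0 | 0
  14 | 10010010010100010 | 1 | 0
  15 | 00100100101000100 | 0 | 0
  16 | 01001001010001000 | 0 | 0
  17 | 10010010100010000 | 1 | 0
  18 | 00100101000100000 | 0 | 0
  19 | 01001010001000000 | 0 | 0
  20 | 10010100010000000 | 1 | 0
  21 | 00101000100000000 | 0 | 0
  22 | 01010001000000000 | 0 | 1
  23 | 10100010000000001 | 1 | 1
  24 | 01000100000000011 | 0 | 0
  25 | 10001000000000110 | 1 | 1
  26 | 00010000000001101 | 0 | 1
  27 | 00100000000011011 | 0 | 0
  28 | 01000000000110110 | 0 | 0
  29 | 10000000001101100 | 1 | 1
  30 | 00000000011011001 | 0 | 0
  31 | 00000000110110010 | 0 | 0
  32 | 00000001101100100 | 0 | 0
  33 | 00000011011001000 | 0 | 0
  34 | 00000110110010000 | 0 | 0
  35 | 00001101100100000 | 0 | 0
  36 | 00011011001000000 | 0 | 1
  37 | 00110110010000001 | 0 | 1
  38 | 01101100100000011 | 0 | 0
  39 | 11011001000000110 | 1 | 0
  40 | 10110010000001100 | 1 | 0
  41 | 01100100000011000 | 0 | 0
  42 | 11001000000110000 | 1 | 1
  43 | 10010000001100001 | 1 | 0
  44 | 00100000011000010 | 0 | 0
  45 | 01000000110000100 | 0 | 0
  46 | 10000001100001000 | 1 | 1
  47 | 00000011000010001 | 0 | 0
  48 | 00000110000100010 | 0 | 0
  49 | 00001100001000100 | 0 | 0
  50 | 00011000010001000 | 0 | 1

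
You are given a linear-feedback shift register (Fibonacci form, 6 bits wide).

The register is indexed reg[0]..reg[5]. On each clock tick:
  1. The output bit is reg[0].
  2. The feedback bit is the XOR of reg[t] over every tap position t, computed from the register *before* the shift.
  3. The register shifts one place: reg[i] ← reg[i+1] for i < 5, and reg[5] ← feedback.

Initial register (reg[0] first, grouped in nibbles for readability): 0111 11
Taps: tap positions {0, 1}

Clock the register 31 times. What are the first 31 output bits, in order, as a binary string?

step | reg (before) | out | fb
   0 | 011111 | 0 | 1
   1 | 111111 | 1 | 0
   2 | 111110 | 1 | 0
   3 | 111100 | 1 | 0
   4 | 111000 | 1 | 0
   5 | 110000 | 1 | 0
   6 | 100000 | 1 | 1
   7 | 000001 | 0 | 0
   8 | 000010 | 0 | 0
   9 | 000100 | 0 | 0
  10 | 001000 | 0 | 0
  11 | 010000 | 0 | 1
  12 | 100001 | 1 | 1
  13 | 000011 | 0 | 0
  14 | 000110 | 0 | 0
  15 | 001100 | 0 | 0
  16 | 011000 | 0 | 1
  17 | 110001 | 1 | 0
  18 | 100010 | 1 | 1
  19 | 000101 | 0 | 0
  20 | 001010 | 0 | 0
  21 | 010100 | 0 | 1
  22 | 101001 | 1 | 1
  23 | 010011 | 0 | 1
  24 | 100111 | 1 | 1
  25 | 001111 | 0 | 0
  26 | 011110 | 0 | 1
  27 | 111101 | 1 | 0
  28 | 111010 | 1 | 0
  29 | 110100 | 1 | 0
  30 | 101000 | 1 | 1

0111111000001000011000101001111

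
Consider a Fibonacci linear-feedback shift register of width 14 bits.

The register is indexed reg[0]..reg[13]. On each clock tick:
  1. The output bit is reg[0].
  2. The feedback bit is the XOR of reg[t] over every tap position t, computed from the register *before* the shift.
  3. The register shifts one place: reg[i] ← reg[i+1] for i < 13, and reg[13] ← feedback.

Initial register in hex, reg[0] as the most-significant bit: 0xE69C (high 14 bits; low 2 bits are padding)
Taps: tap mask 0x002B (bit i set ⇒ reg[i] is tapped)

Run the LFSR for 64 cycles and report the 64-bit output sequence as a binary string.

1110011010011111001100101111101001111110010010101110011101010011

tick  register→output (feedback)
  0  11100110100111→1 (1)
  1  11001101001111→1 (1)
  2  10011010011111→1 (0)
  3  00110100111110→0 (0)
  4  01101001111100→0 (1)
  5  11010011111001→1 (1)
  6  10100111110011→1 (0)
  7  01001111100110→0 (0)
  8  10011111001100→1 (1)
  9  00111110011001→0 (0)
 10  01111100110010→0 (1)
 11  11111001100101→1 (1)
 12  11110011001011→1 (1)
 13  11100110010111→1 (1)
 14  11001100101111→1 (1)
 15  10011001011111→1 (0)
 16  00110010111110→0 (1)
 17  01100101111101→0 (0)
 18  11001011111010→1 (0)
 19  10010111110100→1 (1)
 20  00101111101001→0 (1)
 21  01011111010011→0 (1)
 22  10111110100111→1 (1)
 23  01111101001111→0 (1)
 24  11111010011111→1 (1)
 25  11110100111111→1 (0)
 26  11101001111110→1 (0)
 27  11010011111100→1 (1)
 28  10100111111001→1 (0)
 29  01001111110010→0 (0)
 30  10011111100100→1 (1)
 31  00111111001001→0 (0)
 32  01111110010010→0 (1)
 33  11111100100101→1 (0)
 34  11111001001010→1 (1)
 35  11110010010101→1 (1)
 36  11100100101011→1 (1)
 37  11001001010111→1 (0)
 38  10010010101110→1 (0)
 39  00100101011100→0 (1)
 40  01001010111001→0 (1)
 41  10010101110011→1 (1)
 42  00101011100111→0 (0)
 43  01010111001110→0 (1)
 44  10101110011101→1 (0)
 45  01011100111010→0 (1)
 46  10111001110101→1 (0)
 47  01110011101010→0 (0)
 48  11100111010100→1 (1)
 49  11001110101001→1 (1)
 50  10011101010011→1 (1)
 51  00111010100111→0 (1)
 52  01110101001111→0 (1)
 53  11101010011111→1 (0)
 54  11010100111110→1 (0)
 55  10101001111100→1 (1)
 56  01010011111001→0 (0)
 57  10100111110010→1 (0)
 58  01001111100100→0 (0)
 59  10011111001000→1 (1)
 60  00111110010001→0 (0)
 61  01111100100010→0 (1)
 62  11111001000101→1 (1)
 63  11110010001011→1 (1)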